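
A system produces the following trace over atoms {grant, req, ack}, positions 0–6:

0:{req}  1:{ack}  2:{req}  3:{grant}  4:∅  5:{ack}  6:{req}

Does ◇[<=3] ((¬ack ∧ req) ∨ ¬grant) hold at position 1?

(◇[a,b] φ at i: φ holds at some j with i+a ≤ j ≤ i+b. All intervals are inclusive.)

True

Check ((¬ack ∧ req) ∨ ¬grant) at each j in [1,4]:
  j=1: true
  j=2: true
  j=3: false
  j=4: true
Found at j=1 → formula holds.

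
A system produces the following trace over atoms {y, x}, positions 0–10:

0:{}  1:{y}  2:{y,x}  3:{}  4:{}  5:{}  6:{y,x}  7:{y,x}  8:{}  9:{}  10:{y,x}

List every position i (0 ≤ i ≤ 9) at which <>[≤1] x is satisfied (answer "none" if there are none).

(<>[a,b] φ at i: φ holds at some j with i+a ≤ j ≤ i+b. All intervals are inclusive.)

1, 2, 5, 6, 7, 9

Evaluate at each i in [0,9]:
  i=0: ✗ (none in [0,1])
  i=1: ✓ (witness j=2)
  i=2: ✓ (witness j=2)
  i=3: ✗ (none in [3,4])
  i=4: ✗ (none in [4,5])
  i=5: ✓ (witness j=6)
  i=6: ✓ (witness j=6)
  i=7: ✓ (witness j=7)
  i=8: ✗ (none in [8,9])
  i=9: ✓ (witness j=10)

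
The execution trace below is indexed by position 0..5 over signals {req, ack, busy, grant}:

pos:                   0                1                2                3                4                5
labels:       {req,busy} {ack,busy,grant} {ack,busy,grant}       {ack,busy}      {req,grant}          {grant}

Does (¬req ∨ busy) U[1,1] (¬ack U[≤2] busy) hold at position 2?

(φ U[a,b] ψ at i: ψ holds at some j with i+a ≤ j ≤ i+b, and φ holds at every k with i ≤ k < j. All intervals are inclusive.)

True

Need some j in [3,3] with (¬ack U[≤2] busy), and (¬req ∨ busy) at every k in [2,j-1].
  j=3: (¬ack U[≤2] busy) holds; (¬req ∨ busy) holds at every k in [2,2] → satisfied.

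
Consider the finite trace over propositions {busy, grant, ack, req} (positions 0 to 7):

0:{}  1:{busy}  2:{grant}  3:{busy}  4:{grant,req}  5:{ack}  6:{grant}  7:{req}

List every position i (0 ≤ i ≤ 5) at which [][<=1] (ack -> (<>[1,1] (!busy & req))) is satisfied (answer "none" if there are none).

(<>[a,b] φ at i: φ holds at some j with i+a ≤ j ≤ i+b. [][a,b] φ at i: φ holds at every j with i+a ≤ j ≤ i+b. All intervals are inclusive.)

Evaluate at each i in [0,5]:
  i=0: ✓ (all of [0,1])
  i=1: ✓ (all of [1,2])
  i=2: ✓ (all of [2,3])
  i=3: ✓ (all of [3,4])
  i=4: ✗ (fails at j=5)
  i=5: ✗ (fails at j=5)

0, 1, 2, 3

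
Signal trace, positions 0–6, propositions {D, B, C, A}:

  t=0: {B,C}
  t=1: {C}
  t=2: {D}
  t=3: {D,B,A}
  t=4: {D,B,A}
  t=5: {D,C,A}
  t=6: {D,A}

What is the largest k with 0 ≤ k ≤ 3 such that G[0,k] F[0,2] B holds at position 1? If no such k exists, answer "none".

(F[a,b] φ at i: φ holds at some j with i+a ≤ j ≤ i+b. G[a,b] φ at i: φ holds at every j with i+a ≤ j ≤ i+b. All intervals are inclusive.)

3

F[0,2] B must hold from j=1 onward; find where it first fails.
  j=1: holds
  j=2: holds
  j=3: holds
  j=4: holds
Holds through j=4; largest k = 3.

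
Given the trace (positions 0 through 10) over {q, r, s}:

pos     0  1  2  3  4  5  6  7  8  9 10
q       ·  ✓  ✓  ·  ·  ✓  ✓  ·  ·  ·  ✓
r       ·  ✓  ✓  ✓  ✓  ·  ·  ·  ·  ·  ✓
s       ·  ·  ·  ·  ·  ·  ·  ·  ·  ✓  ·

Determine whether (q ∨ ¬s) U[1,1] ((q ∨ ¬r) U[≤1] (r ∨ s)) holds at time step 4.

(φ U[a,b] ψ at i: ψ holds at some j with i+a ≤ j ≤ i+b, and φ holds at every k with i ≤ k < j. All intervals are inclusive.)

Does not hold

Need some j in [5,5] with ((q ∨ ¬r) U[≤1] (r ∨ s)), and (q ∨ ¬s) at every k in [4,j-1].
  j=5: ((q ∨ ¬r) U[≤1] (r ∨ s)) — fails.
No j in the window works → until fails.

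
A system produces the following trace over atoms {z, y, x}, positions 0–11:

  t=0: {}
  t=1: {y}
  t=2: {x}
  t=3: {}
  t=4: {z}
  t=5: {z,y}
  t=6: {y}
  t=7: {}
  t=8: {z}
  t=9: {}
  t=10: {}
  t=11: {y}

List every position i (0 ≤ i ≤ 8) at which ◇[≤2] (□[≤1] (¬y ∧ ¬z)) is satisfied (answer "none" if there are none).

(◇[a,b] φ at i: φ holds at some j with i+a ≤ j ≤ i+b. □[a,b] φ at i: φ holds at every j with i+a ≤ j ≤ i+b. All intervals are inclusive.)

Evaluate at each i in [0,8]:
  i=0: ✓ (witness j=2)
  i=1: ✓ (witness j=2)
  i=2: ✓ (witness j=2)
  i=3: ✗ (none in [3,5])
  i=4: ✗ (none in [4,6])
  i=5: ✗ (none in [5,7])
  i=6: ✗ (none in [6,8])
  i=7: ✓ (witness j=9)
  i=8: ✓ (witness j=9)

0, 1, 2, 7, 8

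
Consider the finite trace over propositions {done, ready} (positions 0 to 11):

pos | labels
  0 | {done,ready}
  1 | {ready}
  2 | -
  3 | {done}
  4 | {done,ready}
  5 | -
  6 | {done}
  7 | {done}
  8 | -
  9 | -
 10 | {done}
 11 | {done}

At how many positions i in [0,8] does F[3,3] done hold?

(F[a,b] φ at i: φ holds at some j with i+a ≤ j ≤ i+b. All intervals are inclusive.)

Evaluate at each i in [0,8]:
  i=0: ✓ (witness j=3)
  i=1: ✓ (witness j=4)
  i=2: ✗ (none in [5,5])
  i=3: ✓ (witness j=6)
  i=4: ✓ (witness j=7)
  i=5: ✗ (none in [8,8])
  i=6: ✗ (none in [9,9])
  i=7: ✓ (witness j=10)
  i=8: ✓ (witness j=11)
Positions where it holds: {0, 1, 3, 4, 7, 8} → 6.

6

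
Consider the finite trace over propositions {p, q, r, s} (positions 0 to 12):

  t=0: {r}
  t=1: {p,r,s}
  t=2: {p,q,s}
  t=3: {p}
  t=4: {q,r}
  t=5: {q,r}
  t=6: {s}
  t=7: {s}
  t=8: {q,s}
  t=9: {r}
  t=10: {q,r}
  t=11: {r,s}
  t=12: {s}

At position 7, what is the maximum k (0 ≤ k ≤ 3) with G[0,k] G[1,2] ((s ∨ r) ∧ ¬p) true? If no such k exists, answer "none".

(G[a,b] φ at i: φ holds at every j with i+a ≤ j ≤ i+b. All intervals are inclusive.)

G[1,2] ((s ∨ r) ∧ ¬p) must hold from j=7 onward; find where it first fails.
  j=7: holds
  j=8: holds
  j=9: holds
  j=10: holds
Holds through j=10; largest k = 3.

3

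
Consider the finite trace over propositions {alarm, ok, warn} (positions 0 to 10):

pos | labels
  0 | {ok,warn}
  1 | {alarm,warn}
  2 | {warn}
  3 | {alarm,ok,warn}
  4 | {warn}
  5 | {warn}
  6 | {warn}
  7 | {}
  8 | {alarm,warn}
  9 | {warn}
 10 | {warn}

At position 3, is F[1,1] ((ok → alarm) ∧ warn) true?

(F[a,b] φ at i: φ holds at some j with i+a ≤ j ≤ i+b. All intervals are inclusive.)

Check ((ok → alarm) ∧ warn) at each j in [4,4]:
  j=4: true
Found at j=4 → formula holds.

Yes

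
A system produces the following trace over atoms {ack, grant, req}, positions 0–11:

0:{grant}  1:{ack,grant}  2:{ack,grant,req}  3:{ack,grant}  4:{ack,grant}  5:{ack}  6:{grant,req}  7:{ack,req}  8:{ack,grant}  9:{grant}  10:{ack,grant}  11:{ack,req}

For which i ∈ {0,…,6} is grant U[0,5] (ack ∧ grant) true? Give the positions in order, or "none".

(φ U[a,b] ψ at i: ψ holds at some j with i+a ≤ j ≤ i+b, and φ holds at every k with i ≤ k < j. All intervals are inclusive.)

Evaluate at each i in [0,6]:
  i=0: ✓ (rhs at j=1; lhs holds on [0,0])
  i=1: ✓ (rhs at j=1)
  i=2: ✓ (rhs at j=2)
  i=3: ✓ (rhs at j=3)
  i=4: ✓ (rhs at j=4)
  i=5: ✗ (lhs fails at k=5 before rhs at j=8)
  i=6: ✗ (lhs fails at k=7 before rhs at j=8)

0, 1, 2, 3, 4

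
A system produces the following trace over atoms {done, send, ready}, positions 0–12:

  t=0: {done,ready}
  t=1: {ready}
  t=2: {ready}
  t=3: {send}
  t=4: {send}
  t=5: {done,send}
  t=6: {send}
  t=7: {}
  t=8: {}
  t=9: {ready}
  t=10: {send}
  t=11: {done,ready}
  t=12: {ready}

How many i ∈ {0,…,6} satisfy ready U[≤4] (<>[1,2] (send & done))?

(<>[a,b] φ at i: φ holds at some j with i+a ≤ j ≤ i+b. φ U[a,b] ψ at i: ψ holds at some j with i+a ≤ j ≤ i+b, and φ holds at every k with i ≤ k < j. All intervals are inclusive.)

5

Evaluate at each i in [0,6]:
  i=0: ✓ (rhs at j=3; lhs holds on [0,2])
  i=1: ✓ (rhs at j=3; lhs holds on [1,2])
  i=2: ✓ (rhs at j=3; lhs holds on [2,2])
  i=3: ✓ (rhs at j=3)
  i=4: ✓ (rhs at j=4)
  i=5: ✗ (no rhs in [5,9])
  i=6: ✗ (no rhs in [6,10])
Positions where it holds: {0, 1, 2, 3, 4} → 5.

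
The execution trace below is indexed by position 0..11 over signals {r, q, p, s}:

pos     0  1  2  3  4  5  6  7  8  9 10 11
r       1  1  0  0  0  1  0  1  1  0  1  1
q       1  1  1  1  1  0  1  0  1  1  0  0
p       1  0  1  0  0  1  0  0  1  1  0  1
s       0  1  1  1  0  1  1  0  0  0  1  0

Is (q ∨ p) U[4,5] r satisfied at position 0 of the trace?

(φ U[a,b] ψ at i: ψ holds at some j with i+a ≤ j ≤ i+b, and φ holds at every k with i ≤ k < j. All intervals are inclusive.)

Need some j in [4,5] with r, and (q ∨ p) at every k in [0,j-1].
  j=4: r false.
  j=5: r holds; (q ∨ p) holds at every k in [0,4] → satisfied.

Holds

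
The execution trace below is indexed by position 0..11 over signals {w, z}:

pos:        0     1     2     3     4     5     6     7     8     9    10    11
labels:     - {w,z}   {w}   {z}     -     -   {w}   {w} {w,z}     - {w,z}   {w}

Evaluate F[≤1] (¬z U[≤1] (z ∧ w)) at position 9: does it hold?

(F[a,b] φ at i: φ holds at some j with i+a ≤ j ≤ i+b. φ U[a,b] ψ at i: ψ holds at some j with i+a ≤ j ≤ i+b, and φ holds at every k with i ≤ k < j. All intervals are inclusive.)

Check (¬z U[≤1] (z ∧ w)) at each j in [9,10]:
  j=9: holds
  j=10: holds
Found at j=9 → formula holds.

True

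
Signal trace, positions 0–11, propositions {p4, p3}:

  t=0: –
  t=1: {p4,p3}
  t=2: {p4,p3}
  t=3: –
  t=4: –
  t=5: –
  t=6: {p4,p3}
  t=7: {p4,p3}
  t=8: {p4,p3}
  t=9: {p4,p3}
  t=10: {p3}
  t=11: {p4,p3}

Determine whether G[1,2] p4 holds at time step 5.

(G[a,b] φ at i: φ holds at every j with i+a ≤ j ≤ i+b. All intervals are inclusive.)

Yes

Check p4 at every j in [6,7]:
  j=6: true
  j=7: true
All positions satisfy it → formula holds.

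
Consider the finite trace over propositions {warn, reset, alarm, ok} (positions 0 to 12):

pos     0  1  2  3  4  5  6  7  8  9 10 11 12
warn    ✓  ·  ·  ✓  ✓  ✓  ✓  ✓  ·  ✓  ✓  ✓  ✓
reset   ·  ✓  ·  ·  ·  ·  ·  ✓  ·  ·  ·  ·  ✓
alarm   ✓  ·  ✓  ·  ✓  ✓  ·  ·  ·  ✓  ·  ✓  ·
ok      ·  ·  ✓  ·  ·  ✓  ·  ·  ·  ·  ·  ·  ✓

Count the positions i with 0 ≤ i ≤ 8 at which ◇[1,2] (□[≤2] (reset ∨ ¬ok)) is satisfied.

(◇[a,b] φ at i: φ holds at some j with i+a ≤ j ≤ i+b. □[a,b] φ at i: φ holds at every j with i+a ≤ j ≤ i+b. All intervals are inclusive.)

Evaluate at each i in [0,8]:
  i=0: ✗ (none in [1,2])
  i=1: ✗ (none in [2,3])
  i=2: ✗ (none in [3,4])
  i=3: ✗ (none in [4,5])
  i=4: ✓ (witness j=6)
  i=5: ✓ (witness j=6)
  i=6: ✓ (witness j=7)
  i=7: ✓ (witness j=8)
  i=8: ✓ (witness j=9)
Positions where it holds: {4, 5, 6, 7, 8} → 5.

5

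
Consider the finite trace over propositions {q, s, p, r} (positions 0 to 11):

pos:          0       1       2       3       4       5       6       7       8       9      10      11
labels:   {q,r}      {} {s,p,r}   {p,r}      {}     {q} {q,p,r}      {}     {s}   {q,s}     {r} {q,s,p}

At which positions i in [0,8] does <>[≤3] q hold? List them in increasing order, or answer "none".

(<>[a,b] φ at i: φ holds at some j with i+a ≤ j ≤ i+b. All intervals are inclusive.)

0, 2, 3, 4, 5, 6, 7, 8

Evaluate at each i in [0,8]:
  i=0: ✓ (witness j=0)
  i=1: ✗ (none in [1,4])
  i=2: ✓ (witness j=5)
  i=3: ✓ (witness j=5)
  i=4: ✓ (witness j=5)
  i=5: ✓ (witness j=5)
  i=6: ✓ (witness j=6)
  i=7: ✓ (witness j=9)
  i=8: ✓ (witness j=9)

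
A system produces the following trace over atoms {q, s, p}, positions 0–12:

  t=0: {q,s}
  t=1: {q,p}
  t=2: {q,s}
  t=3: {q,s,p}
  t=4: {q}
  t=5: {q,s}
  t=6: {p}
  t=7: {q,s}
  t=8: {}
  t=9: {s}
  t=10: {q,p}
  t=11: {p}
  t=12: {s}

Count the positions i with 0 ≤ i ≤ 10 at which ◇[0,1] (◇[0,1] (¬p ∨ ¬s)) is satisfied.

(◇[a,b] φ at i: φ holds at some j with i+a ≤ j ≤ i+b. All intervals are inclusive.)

Evaluate at each i in [0,10]:
  i=0: ✓ (witness j=0)
  i=1: ✓ (witness j=1)
  i=2: ✓ (witness j=2)
  i=3: ✓ (witness j=3)
  i=4: ✓ (witness j=4)
  i=5: ✓ (witness j=5)
  i=6: ✓ (witness j=6)
  i=7: ✓ (witness j=7)
  i=8: ✓ (witness j=8)
  i=9: ✓ (witness j=9)
  i=10: ✓ (witness j=10)
Positions where it holds: {0, 1, 2, 3, 4, 5, 6, 7, 8, 9, 10} → 11.

11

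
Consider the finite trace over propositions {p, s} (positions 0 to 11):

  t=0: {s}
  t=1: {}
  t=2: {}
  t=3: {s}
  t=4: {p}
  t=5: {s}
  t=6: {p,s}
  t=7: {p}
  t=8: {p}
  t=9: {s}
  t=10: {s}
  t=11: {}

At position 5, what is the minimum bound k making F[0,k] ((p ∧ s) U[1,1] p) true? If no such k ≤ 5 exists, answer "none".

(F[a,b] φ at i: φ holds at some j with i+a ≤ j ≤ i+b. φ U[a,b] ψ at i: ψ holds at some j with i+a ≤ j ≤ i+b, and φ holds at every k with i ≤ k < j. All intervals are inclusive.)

1

Scan j = 5,6,… for ((p ∧ s) U[1,1] p):
  j=5: fails
  j=6: holds
First hit at j=6, so smallest k = 6-5 = 1.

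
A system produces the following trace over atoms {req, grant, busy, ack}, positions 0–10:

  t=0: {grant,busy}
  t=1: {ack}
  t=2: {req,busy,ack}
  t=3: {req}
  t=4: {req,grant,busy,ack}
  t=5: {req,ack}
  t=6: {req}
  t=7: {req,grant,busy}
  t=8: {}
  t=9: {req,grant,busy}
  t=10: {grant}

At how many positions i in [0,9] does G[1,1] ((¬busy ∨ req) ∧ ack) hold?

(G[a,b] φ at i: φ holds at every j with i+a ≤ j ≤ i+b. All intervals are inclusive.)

4

Evaluate at each i in [0,9]:
  i=0: ✓ (all of [1,1])
  i=1: ✓ (all of [2,2])
  i=2: ✗ (fails at j=3)
  i=3: ✓ (all of [4,4])
  i=4: ✓ (all of [5,5])
  i=5: ✗ (fails at j=6)
  i=6: ✗ (fails at j=7)
  i=7: ✗ (fails at j=8)
  i=8: ✗ (fails at j=9)
  i=9: ✗ (fails at j=10)
Positions where it holds: {0, 1, 3, 4} → 4.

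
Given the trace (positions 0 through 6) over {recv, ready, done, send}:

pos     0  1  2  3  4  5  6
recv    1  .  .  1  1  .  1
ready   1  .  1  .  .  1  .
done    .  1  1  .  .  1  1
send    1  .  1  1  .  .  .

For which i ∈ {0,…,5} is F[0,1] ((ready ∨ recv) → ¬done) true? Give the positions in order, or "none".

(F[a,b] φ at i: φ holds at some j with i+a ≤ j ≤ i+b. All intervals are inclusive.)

0, 1, 2, 3, 4

Evaluate at each i in [0,5]:
  i=0: ✓ (witness j=0)
  i=1: ✓ (witness j=1)
  i=2: ✓ (witness j=3)
  i=3: ✓ (witness j=3)
  i=4: ✓ (witness j=4)
  i=5: ✗ (none in [5,6])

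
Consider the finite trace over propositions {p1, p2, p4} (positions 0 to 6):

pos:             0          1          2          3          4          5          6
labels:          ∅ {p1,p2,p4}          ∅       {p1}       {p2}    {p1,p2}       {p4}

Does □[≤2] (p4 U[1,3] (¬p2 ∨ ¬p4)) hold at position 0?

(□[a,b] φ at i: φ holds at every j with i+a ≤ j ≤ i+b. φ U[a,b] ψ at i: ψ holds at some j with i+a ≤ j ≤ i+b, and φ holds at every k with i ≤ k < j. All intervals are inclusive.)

Check (p4 U[1,3] (¬p2 ∨ ¬p4)) at every j in [0,2]:
  j=0: fails
  j=1: holds
  j=2: fails
Fails at j=0 → formula fails.

No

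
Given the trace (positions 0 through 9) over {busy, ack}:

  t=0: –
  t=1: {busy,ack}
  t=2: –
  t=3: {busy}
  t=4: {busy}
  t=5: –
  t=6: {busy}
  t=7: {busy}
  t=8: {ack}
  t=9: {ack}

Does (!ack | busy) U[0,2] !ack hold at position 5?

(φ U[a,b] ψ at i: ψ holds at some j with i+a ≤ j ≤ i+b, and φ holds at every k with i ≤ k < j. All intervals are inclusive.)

Holds

Need some j in [5,7] with !ack, and (!ack | busy) at every k in [5,j-1].
  j=5: !ack holds; no prefix to check → satisfied.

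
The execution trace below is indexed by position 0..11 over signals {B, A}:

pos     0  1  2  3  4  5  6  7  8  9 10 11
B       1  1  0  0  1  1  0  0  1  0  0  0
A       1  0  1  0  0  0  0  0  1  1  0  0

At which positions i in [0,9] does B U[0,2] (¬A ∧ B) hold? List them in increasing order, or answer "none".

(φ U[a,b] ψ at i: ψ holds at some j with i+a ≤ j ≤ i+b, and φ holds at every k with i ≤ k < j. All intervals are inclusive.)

Evaluate at each i in [0,9]:
  i=0: ✓ (rhs at j=1; lhs holds on [0,0])
  i=1: ✓ (rhs at j=1)
  i=2: ✗ (lhs fails at k=2 before rhs at j=4)
  i=3: ✗ (lhs fails at k=3 before rhs at j=4)
  i=4: ✓ (rhs at j=4)
  i=5: ✓ (rhs at j=5)
  i=6: ✗ (no rhs in [6,8])
  i=7: ✗ (no rhs in [7,9])
  i=8: ✗ (no rhs in [8,10])
  i=9: ✗ (no rhs in [9,11])

0, 1, 4, 5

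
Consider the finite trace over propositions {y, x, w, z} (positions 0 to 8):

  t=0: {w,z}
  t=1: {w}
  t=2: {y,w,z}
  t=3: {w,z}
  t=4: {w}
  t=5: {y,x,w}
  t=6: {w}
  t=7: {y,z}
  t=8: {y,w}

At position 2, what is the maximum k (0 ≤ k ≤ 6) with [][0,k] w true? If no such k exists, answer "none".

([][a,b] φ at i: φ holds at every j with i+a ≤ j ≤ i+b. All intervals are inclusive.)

w must hold from j=2 onward; find where it first fails.
  j=2: holds
  j=3: holds
  j=4: holds
  j=5: holds
  j=6: holds
  j=7: fails
Holds on [2,6], so largest k = 4.

4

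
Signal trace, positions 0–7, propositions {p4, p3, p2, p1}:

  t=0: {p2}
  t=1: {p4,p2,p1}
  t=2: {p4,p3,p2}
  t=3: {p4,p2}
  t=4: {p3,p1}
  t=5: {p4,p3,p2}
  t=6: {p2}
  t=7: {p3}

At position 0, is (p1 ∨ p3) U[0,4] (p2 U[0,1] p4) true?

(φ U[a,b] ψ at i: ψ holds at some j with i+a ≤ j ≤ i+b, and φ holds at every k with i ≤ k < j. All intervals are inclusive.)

Need some j in [0,4] with (p2 U[0,1] p4), and (p1 ∨ p3) at every k in [0,j-1].
  j=0: (p2 U[0,1] p4) holds; no prefix to check → satisfied.

True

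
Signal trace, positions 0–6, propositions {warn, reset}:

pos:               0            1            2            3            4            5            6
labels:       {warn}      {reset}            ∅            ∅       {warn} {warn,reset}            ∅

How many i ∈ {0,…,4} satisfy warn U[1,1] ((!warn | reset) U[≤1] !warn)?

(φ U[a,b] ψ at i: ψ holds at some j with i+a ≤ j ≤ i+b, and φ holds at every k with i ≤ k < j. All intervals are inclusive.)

Evaluate at each i in [0,4]:
  i=0: ✓ (rhs at j=1; lhs holds on [0,0])
  i=1: ✗ (lhs fails at k=1 before rhs at j=2)
  i=2: ✗ (lhs fails at k=2 before rhs at j=3)
  i=3: ✗ (no rhs in [4,4])
  i=4: ✓ (rhs at j=5; lhs holds on [4,4])
Positions where it holds: {0, 4} → 2.

2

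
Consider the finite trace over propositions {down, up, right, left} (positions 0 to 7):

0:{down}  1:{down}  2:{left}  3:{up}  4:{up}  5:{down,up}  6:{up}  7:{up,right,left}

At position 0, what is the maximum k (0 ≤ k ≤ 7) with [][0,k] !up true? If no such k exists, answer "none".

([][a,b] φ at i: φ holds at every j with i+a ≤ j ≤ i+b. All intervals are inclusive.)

2

!up must hold from j=0 onward; find where it first fails.
  j=0: holds
  j=1: holds
  j=2: holds
  j=3: fails
Holds on [0,2], so largest k = 2.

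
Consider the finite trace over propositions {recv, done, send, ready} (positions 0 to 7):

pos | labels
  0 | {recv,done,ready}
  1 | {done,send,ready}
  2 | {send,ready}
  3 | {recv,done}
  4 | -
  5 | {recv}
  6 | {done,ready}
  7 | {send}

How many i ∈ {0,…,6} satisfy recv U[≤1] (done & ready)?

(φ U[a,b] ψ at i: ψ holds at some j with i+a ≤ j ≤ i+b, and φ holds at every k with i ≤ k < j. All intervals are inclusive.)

4

Evaluate at each i in [0,6]:
  i=0: ✓ (rhs at j=0)
  i=1: ✓ (rhs at j=1)
  i=2: ✗ (no rhs in [2,3])
  i=3: ✗ (no rhs in [3,4])
  i=4: ✗ (no rhs in [4,5])
  i=5: ✓ (rhs at j=6; lhs holds on [5,5])
  i=6: ✓ (rhs at j=6)
Positions where it holds: {0, 1, 5, 6} → 4.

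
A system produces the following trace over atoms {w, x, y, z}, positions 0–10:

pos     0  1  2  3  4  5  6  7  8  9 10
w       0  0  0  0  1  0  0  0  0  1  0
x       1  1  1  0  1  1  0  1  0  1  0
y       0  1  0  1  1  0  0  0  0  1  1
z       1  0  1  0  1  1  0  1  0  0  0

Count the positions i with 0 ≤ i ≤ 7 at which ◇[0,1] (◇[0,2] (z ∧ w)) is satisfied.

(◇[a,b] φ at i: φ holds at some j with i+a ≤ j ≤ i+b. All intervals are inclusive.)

Evaluate at each i in [0,7]:
  i=0: ✗ (none in [0,1])
  i=1: ✓ (witness j=2)
  i=2: ✓ (witness j=2)
  i=3: ✓ (witness j=3)
  i=4: ✓ (witness j=4)
  i=5: ✗ (none in [5,6])
  i=6: ✗ (none in [6,7])
  i=7: ✗ (none in [7,8])
Positions where it holds: {1, 2, 3, 4} → 4.

4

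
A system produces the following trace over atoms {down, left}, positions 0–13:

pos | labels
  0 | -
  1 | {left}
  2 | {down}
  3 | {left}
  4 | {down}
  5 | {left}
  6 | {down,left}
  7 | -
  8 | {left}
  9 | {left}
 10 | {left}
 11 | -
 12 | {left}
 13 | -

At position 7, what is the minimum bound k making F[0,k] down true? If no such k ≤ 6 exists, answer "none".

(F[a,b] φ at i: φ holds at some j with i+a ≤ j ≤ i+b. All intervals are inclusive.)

Scan j = 7,8,… for down:
  j=7: fails
  j=8: fails
  j=9: fails
  j=10: fails
  j=11: fails
  j=12: fails
  j=13: fails
No j in [7,13] satisfies it → none.

none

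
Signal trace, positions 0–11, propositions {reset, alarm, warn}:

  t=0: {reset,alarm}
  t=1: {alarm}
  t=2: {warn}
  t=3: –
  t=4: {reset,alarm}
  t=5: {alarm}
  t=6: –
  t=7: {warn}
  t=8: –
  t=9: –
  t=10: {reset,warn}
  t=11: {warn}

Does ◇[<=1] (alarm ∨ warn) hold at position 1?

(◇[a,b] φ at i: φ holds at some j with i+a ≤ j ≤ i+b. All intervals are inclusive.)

Yes

Check (alarm ∨ warn) at each j in [1,2]:
  j=1: true
  j=2: true
Found at j=1 → formula holds.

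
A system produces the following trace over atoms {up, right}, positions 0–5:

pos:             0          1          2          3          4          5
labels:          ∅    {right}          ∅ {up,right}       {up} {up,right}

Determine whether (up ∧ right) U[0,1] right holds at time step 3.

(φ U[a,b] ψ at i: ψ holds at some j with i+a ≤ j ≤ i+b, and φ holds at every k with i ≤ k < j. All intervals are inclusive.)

Need some j in [3,4] with right, and (up ∧ right) at every k in [3,j-1].
  j=3: right holds; no prefix to check → satisfied.

Yes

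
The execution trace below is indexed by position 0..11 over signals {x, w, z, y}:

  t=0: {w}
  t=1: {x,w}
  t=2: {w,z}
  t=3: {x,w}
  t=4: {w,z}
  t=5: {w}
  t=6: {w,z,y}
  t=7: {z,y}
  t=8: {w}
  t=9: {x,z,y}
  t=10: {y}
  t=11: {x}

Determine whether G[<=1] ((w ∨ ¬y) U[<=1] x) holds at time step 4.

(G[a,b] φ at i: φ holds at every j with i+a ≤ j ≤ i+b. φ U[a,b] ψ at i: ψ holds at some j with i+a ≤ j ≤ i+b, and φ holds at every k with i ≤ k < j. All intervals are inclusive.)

Check ((w ∨ ¬y) U[<=1] x) at every j in [4,5]:
  j=4: fails
  j=5: fails
Fails at j=4 → formula fails.

False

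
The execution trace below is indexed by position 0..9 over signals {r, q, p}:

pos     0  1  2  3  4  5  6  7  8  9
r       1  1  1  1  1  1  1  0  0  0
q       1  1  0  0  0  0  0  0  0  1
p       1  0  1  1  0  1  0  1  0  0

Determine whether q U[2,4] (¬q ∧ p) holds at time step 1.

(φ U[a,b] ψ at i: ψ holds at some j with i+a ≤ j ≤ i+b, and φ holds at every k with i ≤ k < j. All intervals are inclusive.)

No

Need some j in [3,5] with (¬q ∧ p), and q at every k in [1,j-1].
  j=3: (¬q ∧ p) holds, but q fails at k=2 → not this j.
  j=4: (¬q ∧ p) false.
  j=5: (¬q ∧ p) holds, but q fails at k=2 → not this j.
No j in the window works → until fails.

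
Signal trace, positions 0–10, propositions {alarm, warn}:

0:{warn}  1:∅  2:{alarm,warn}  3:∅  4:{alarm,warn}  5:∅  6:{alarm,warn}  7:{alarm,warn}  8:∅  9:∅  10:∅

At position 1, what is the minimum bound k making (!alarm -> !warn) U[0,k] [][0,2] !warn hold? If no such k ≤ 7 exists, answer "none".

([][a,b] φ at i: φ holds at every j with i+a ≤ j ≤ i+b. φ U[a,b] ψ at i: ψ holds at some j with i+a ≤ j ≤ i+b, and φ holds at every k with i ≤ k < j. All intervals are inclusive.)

7

Need earliest j ≥ 1 with [][0,2] !warn, and (!alarm -> !warn) at every k in [1,j-1].
  j=1: rhs fails.
  j=2: rhs fails.
  j=3: rhs fails.
  j=4: rhs fails.
  j=5: rhs fails.
  j=6: rhs fails.
  j=7: rhs fails.
  j=8: rhs holds; lhs holds on [1,7]. k = 7.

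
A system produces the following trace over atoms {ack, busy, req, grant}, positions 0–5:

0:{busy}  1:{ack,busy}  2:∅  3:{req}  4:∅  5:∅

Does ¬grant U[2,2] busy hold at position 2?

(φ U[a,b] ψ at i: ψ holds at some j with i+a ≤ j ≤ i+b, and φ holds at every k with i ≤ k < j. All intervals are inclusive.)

False

Need some j in [4,4] with busy, and ¬grant at every k in [2,j-1].
  j=4: busy false.
No j in the window works → until fails.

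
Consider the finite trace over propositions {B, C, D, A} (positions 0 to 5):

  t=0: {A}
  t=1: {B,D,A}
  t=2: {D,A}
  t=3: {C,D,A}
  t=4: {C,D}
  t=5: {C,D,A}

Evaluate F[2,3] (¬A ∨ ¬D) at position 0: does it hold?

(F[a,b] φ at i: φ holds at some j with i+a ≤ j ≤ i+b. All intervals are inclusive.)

Check (¬A ∨ ¬D) at each j in [2,3]:
  j=2: false
  j=3: false
No position in the window satisfies it → formula fails.

No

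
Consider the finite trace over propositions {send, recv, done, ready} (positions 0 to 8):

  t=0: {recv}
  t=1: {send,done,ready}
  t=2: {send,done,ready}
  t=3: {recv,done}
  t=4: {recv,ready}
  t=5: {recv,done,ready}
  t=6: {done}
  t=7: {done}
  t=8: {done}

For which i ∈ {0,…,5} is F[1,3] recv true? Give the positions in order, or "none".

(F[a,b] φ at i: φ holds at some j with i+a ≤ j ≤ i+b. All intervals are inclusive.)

Evaluate at each i in [0,5]:
  i=0: ✓ (witness j=3)
  i=1: ✓ (witness j=3)
  i=2: ✓ (witness j=3)
  i=3: ✓ (witness j=4)
  i=4: ✓ (witness j=5)
  i=5: ✗ (none in [6,8])

0, 1, 2, 3, 4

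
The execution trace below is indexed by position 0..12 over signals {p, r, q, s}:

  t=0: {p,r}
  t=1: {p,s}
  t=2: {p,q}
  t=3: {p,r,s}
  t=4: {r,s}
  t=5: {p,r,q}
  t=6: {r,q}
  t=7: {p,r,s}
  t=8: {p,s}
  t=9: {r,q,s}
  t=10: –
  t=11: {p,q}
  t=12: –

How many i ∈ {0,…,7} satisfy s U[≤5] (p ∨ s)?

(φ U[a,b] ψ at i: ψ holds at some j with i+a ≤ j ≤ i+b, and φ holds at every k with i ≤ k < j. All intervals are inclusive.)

7

Evaluate at each i in [0,7]:
  i=0: ✓ (rhs at j=0)
  i=1: ✓ (rhs at j=1)
  i=2: ✓ (rhs at j=2)
  i=3: ✓ (rhs at j=3)
  i=4: ✓ (rhs at j=4)
  i=5: ✓ (rhs at j=5)
  i=6: ✗ (lhs fails at k=6 before rhs at j=7)
  i=7: ✓ (rhs at j=7)
Positions where it holds: {0, 1, 2, 3, 4, 5, 7} → 7.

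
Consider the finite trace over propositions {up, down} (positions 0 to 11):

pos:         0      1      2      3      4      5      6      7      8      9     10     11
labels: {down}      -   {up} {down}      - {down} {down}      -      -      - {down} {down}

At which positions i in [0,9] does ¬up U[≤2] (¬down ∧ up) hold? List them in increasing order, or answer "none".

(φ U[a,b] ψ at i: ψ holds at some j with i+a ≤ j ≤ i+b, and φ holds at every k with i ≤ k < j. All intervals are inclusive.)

Evaluate at each i in [0,9]:
  i=0: ✓ (rhs at j=2; lhs holds on [0,1])
  i=1: ✓ (rhs at j=2; lhs holds on [1,1])
  i=2: ✓ (rhs at j=2)
  i=3: ✗ (no rhs in [3,5])
  i=4: ✗ (no rhs in [4,6])
  i=5: ✗ (no rhs in [5,7])
  i=6: ✗ (no rhs in [6,8])
  i=7: ✗ (no rhs in [7,9])
  i=8: ✗ (no rhs in [8,10])
  i=9: ✗ (no rhs in [9,11])

0, 1, 2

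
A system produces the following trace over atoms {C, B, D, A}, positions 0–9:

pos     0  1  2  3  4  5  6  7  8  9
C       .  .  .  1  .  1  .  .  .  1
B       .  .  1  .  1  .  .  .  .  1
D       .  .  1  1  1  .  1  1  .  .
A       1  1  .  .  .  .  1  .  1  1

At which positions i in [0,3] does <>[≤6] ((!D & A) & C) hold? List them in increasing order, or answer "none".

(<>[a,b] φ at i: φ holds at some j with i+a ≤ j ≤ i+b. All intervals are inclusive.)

3

Evaluate at each i in [0,3]:
  i=0: ✗ (none in [0,6])
  i=1: ✗ (none in [1,7])
  i=2: ✗ (none in [2,8])
  i=3: ✓ (witness j=9)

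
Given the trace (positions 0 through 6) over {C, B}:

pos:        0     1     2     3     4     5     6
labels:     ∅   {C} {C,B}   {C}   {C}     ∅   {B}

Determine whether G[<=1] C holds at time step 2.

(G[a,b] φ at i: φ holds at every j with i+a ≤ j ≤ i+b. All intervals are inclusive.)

Check C at every j in [2,3]:
  j=2: true
  j=3: true
All positions satisfy it → formula holds.

Yes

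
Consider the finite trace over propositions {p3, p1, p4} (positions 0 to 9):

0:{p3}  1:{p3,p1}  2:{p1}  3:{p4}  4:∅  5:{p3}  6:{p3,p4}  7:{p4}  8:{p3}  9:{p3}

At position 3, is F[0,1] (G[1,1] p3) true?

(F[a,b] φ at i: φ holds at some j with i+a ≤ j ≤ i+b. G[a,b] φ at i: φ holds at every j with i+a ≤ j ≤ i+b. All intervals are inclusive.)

Holds

Check G[1,1] p3 at each j in [3,4]:
  j=3: fails at 4
  j=4: holds on [5,5]
Found at j=4 → formula holds.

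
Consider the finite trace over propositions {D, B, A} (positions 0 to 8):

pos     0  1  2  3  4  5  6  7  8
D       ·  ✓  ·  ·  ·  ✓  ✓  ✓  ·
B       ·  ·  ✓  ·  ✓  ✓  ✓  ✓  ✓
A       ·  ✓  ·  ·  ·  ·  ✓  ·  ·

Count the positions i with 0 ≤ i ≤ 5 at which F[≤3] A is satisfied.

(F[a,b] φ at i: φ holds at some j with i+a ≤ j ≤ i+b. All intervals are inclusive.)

5

Evaluate at each i in [0,5]:
  i=0: ✓ (witness j=1)
  i=1: ✓ (witness j=1)
  i=2: ✗ (none in [2,5])
  i=3: ✓ (witness j=6)
  i=4: ✓ (witness j=6)
  i=5: ✓ (witness j=6)
Positions where it holds: {0, 1, 3, 4, 5} → 5.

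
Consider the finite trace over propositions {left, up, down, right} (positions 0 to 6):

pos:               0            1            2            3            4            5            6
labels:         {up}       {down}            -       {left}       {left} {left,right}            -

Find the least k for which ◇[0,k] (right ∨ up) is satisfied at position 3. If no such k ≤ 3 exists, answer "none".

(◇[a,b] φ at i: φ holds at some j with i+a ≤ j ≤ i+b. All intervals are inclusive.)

2

Scan j = 3,4,… for (right ∨ up):
  j=3: fails
  j=4: fails
  j=5: holds
First hit at j=5, so smallest k = 5-3 = 2.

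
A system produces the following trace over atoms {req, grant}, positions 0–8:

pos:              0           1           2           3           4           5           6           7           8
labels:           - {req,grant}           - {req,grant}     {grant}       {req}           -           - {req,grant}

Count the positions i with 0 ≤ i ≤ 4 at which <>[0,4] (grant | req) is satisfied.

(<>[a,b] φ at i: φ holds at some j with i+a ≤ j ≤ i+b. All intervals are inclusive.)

5

Evaluate at each i in [0,4]:
  i=0: ✓ (witness j=1)
  i=1: ✓ (witness j=1)
  i=2: ✓ (witness j=3)
  i=3: ✓ (witness j=3)
  i=4: ✓ (witness j=4)
Positions where it holds: {0, 1, 2, 3, 4} → 5.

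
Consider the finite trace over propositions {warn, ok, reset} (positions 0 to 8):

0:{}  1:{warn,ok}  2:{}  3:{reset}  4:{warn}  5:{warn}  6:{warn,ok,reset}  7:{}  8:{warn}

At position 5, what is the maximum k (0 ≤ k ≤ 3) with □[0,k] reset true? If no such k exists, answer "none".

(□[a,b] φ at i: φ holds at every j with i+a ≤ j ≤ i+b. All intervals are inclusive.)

none

reset must hold from j=5 onward; find where it first fails.
  j=5: fails → no k works.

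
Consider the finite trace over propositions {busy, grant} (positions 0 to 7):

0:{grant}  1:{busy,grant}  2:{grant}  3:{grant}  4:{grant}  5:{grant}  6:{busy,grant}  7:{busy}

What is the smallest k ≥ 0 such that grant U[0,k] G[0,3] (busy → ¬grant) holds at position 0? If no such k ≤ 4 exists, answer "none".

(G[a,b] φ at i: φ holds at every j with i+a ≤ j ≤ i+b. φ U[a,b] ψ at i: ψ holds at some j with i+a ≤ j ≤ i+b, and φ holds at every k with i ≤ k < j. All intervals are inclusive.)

2

Need earliest j ≥ 0 with G[0,3] (busy → ¬grant), and grant at every k in [0,j-1].
  j=0: rhs fails.
  j=1: rhs fails.
  j=2: rhs holds; lhs holds on [0,1]. k = 2.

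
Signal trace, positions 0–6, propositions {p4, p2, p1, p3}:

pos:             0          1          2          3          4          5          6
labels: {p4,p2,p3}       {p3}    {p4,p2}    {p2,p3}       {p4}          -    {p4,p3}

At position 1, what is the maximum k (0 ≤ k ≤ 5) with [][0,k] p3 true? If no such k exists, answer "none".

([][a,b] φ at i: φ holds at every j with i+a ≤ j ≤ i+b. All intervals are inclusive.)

p3 must hold from j=1 onward; find where it first fails.
  j=1: holds
  j=2: fails
Holds on [1,1], so largest k = 0.

0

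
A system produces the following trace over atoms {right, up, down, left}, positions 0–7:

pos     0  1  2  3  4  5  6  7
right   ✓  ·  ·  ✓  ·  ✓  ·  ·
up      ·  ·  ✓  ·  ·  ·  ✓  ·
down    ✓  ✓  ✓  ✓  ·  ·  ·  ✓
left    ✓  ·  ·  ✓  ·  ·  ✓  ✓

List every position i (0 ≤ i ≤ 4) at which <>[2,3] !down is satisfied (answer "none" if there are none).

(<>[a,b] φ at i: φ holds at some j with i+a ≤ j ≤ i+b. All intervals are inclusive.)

Evaluate at each i in [0,4]:
  i=0: ✗ (none in [2,3])
  i=1: ✓ (witness j=4)
  i=2: ✓ (witness j=4)
  i=3: ✓ (witness j=5)
  i=4: ✓ (witness j=6)

1, 2, 3, 4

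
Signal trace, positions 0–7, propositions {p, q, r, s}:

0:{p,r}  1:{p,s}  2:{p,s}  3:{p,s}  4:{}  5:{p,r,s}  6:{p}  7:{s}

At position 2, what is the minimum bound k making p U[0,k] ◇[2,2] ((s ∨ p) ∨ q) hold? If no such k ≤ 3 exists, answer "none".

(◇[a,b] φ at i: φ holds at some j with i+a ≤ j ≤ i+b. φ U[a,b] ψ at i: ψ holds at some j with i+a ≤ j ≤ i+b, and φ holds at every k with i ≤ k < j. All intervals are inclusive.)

1

Need earliest j ≥ 2 with ◇[2,2] ((s ∨ p) ∨ q), and p at every k in [2,j-1].
  j=2: rhs fails.
  j=3: rhs holds; lhs holds on [2,2]. k = 1.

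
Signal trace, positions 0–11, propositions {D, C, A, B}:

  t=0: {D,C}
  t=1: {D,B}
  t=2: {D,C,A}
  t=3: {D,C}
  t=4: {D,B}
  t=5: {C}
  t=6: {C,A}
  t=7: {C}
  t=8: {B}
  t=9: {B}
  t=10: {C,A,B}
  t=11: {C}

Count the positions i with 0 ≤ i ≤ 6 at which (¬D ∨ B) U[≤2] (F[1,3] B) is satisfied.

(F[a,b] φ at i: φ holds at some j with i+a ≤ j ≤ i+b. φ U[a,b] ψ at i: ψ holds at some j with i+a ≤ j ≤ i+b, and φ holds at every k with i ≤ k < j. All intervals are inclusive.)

7

Evaluate at each i in [0,6]:
  i=0: ✓ (rhs at j=0)
  i=1: ✓ (rhs at j=1)
  i=2: ✓ (rhs at j=2)
  i=3: ✓ (rhs at j=3)
  i=4: ✓ (rhs at j=5; lhs holds on [4,4])
  i=5: ✓ (rhs at j=5)
  i=6: ✓ (rhs at j=6)
Positions where it holds: {0, 1, 2, 3, 4, 5, 6} → 7.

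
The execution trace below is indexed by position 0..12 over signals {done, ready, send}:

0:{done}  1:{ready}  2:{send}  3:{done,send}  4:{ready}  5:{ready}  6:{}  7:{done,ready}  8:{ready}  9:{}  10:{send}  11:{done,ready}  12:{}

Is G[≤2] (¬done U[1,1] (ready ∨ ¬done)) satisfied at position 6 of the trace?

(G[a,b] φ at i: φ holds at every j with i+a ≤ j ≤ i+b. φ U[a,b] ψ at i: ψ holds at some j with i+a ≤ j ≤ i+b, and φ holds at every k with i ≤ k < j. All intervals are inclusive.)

Check (¬done U[1,1] (ready ∨ ¬done)) at every j in [6,8]:
  j=6: holds
  j=7: fails
  j=8: holds
Fails at j=7 → formula fails.

Does not hold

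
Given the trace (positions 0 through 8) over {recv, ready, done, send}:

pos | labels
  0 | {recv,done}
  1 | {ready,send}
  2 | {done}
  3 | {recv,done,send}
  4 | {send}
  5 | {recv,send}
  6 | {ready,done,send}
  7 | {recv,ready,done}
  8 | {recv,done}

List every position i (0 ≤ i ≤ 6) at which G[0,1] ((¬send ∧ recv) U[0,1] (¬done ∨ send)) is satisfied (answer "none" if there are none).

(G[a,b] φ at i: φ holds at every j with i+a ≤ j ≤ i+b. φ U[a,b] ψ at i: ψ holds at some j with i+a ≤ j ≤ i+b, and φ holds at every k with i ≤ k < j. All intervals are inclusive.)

Evaluate at each i in [0,6]:
  i=0: ✓ (all of [0,1])
  i=1: ✗ (fails at j=2)
  i=2: ✗ (fails at j=2)
  i=3: ✓ (all of [3,4])
  i=4: ✓ (all of [4,5])
  i=5: ✓ (all of [5,6])
  i=6: ✗ (fails at j=7)

0, 3, 4, 5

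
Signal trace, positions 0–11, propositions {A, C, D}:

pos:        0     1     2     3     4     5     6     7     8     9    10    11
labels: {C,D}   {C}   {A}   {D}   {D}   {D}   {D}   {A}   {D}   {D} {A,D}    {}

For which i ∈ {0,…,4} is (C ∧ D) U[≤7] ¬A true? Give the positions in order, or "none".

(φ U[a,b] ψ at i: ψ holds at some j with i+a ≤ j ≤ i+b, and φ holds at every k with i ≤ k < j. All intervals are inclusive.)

0, 1, 3, 4

Evaluate at each i in [0,4]:
  i=0: ✓ (rhs at j=0)
  i=1: ✓ (rhs at j=1)
  i=2: ✗ (lhs fails at k=2 before rhs at j=3)
  i=3: ✓ (rhs at j=3)
  i=4: ✓ (rhs at j=4)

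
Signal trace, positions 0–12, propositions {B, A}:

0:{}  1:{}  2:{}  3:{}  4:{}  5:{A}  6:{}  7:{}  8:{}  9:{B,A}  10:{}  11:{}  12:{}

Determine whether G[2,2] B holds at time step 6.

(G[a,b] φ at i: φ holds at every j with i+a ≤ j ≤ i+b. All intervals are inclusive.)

Check B at every j in [8,8]:
  j=8: false
Fails at j=8 → formula fails.

No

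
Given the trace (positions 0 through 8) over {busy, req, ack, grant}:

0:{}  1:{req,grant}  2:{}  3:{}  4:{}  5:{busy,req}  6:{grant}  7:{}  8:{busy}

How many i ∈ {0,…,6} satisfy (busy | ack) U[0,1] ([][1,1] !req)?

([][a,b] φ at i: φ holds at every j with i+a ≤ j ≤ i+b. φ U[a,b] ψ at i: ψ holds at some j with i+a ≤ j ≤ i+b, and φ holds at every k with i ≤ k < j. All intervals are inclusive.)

Evaluate at each i in [0,6]:
  i=0: ✗ (lhs fails at k=0 before rhs at j=1)
  i=1: ✓ (rhs at j=1)
  i=2: ✓ (rhs at j=2)
  i=3: ✓ (rhs at j=3)
  i=4: ✗ (lhs fails at k=4 before rhs at j=5)
  i=5: ✓ (rhs at j=5)
  i=6: ✓ (rhs at j=6)
Positions where it holds: {1, 2, 3, 5, 6} → 5.

5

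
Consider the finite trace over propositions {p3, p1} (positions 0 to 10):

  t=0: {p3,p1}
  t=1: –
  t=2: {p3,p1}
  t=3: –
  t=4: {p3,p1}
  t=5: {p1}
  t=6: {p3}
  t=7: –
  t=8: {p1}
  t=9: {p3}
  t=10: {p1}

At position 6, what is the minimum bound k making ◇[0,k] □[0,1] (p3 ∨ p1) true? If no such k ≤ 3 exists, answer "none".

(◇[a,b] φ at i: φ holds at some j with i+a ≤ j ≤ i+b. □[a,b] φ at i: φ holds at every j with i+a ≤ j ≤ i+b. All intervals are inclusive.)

Scan j = 6,7,… for □[0,1] (p3 ∨ p1):
  j=6: fails
  j=7: fails
  j=8: holds
First hit at j=8, so smallest k = 8-6 = 2.

2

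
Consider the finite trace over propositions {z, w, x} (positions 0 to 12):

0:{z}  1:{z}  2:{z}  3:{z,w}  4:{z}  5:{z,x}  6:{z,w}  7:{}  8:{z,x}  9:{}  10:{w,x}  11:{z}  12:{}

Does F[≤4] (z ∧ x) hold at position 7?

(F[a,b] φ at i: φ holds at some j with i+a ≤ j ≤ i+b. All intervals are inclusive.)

Check (z ∧ x) at each j in [7,11]:
  j=7: false
  j=8: true
  j=9: false
  j=10: false
  j=11: false
Found at j=8 → formula holds.

Yes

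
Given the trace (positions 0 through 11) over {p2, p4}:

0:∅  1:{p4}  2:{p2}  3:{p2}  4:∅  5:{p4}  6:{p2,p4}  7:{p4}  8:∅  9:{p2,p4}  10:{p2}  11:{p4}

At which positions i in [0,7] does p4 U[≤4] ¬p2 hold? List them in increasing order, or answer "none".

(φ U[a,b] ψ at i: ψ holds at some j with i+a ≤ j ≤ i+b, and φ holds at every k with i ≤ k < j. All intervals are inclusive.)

0, 1, 4, 5, 6, 7

Evaluate at each i in [0,7]:
  i=0: ✓ (rhs at j=0)
  i=1: ✓ (rhs at j=1)
  i=2: ✗ (lhs fails at k=2 before rhs at j=4)
  i=3: ✗ (lhs fails at k=3 before rhs at j=4)
  i=4: ✓ (rhs at j=4)
  i=5: ✓ (rhs at j=5)
  i=6: ✓ (rhs at j=7; lhs holds on [6,6])
  i=7: ✓ (rhs at j=7)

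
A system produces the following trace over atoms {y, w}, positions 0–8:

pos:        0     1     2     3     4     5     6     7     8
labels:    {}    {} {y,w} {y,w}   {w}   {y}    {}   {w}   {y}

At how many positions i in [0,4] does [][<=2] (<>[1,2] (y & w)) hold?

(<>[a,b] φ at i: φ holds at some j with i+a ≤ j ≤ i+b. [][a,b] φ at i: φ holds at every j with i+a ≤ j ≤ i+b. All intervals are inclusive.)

1

Evaluate at each i in [0,4]:
  i=0: ✓ (all of [0,2])
  i=1: ✗ (fails at j=3)
  i=2: ✗ (fails at j=3)
  i=3: ✗ (fails at j=3)
  i=4: ✗ (fails at j=4)
Positions where it holds: {0} → 1.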